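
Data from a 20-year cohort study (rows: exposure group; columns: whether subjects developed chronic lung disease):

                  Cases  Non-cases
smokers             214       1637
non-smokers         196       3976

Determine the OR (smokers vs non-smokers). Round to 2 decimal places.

OR = (214 × 3976) / (1637 × 196) = 850864/320852 ≈ 2.65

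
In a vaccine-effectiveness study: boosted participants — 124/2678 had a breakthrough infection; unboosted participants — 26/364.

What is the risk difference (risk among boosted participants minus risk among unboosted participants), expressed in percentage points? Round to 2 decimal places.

risk, boosted participants = 124/2678 = 0.04630
risk, unboosted participants = 26/364 = 0.07143
risk difference = 0.04630 − 0.07143 = -0.02513 → -2.51 percentage points

RD: -2.51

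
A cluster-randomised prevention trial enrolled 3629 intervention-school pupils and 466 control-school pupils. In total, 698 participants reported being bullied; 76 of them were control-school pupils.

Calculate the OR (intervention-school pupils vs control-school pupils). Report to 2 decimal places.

OR: 1.06

intervention-school pupils with the outcome: 698 − 76 = 622
intervention-school pupils without the outcome: 3629 − 622 = 3007
control-school pupils without the outcome: 466 − 76 = 390
odds, intervention-school pupils = 622/3007 = 0.2069
odds, control-school pupils = 76/390 = 0.1949
OR = 0.2069 / 0.1949 = 1.06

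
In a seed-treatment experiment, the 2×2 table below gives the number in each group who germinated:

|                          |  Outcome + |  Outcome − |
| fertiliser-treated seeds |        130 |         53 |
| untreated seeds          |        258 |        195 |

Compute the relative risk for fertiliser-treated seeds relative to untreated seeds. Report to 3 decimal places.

RR: 1.247

risk, fertiliser-treated seeds = 130/183 = 0.7104
risk, untreated seeds = 258/453 = 0.5695
RR = 0.7104 / 0.5695 = 1.247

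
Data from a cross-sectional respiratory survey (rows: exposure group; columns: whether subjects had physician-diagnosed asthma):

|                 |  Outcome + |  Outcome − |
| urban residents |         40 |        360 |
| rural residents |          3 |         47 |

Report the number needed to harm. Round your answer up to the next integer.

NNH = 25

risk, urban residents = 40/400 = 0.100000
risk, rural residents = 3/50 = 0.060000
absolute risk difference = 0.040000
1 / 0.040000 = 25.000 → round up → 25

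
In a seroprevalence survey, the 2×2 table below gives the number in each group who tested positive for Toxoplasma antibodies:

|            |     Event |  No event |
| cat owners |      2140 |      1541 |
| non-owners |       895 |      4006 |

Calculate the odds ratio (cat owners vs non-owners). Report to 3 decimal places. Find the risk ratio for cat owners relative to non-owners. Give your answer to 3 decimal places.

odds, cat owners = 2140/1541 = 1.3887
odds, non-owners = 895/4006 = 0.2234
OR = 1.3887 / 0.2234 = 6.216
risk, cat owners = 2140/3681 = 0.5814
risk, non-owners = 895/4901 = 0.1826
RR = 0.5814 / 0.1826 = 3.184

OR = 6.216; RR = 3.184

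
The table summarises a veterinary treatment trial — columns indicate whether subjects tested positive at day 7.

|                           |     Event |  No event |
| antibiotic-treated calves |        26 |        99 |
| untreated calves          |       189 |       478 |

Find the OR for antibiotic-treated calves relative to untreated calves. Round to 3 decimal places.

OR = 0.664

odds, antibiotic-treated calves = 26/99 = 0.2626
odds, untreated calves = 189/478 = 0.3954
OR = 0.2626 / 0.3954 = 0.664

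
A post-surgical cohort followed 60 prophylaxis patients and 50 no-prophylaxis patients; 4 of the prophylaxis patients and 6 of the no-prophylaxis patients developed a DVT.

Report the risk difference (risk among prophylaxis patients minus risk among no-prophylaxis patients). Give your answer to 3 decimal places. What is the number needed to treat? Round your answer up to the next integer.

RD = -0.053; NNT = 19

risk, prophylaxis patients = 4/60 = 0.0667
risk, no-prophylaxis patients = 6/50 = 0.1200
risk difference = 0.0667 − 0.1200 = -0.053
absolute risk difference = 0.053333
1 / 0.053333 = 18.750 → round up → 19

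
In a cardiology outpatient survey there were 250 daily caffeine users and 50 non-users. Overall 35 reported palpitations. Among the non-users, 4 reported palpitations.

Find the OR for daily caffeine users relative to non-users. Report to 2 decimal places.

OR: 1.63

daily caffeine users with the outcome: 35 − 4 = 31
daily caffeine users without the outcome: 250 − 31 = 219
non-users without the outcome: 50 − 4 = 46
odds, daily caffeine users = 31/219 = 0.1416
odds, non-users = 4/46 = 0.0870
OR = 0.1416 / 0.0870 = 1.63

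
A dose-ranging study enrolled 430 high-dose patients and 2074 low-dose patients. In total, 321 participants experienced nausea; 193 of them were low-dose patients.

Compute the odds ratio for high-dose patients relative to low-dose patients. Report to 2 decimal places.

high-dose patients with the outcome: 321 − 193 = 128
high-dose patients without the outcome: 430 − 128 = 302
low-dose patients without the outcome: 2074 − 193 = 1881
odds, high-dose patients = 128/302 = 0.4238
odds, low-dose patients = 193/1881 = 0.1026
OR = 0.4238 / 0.1026 = 4.13

4.13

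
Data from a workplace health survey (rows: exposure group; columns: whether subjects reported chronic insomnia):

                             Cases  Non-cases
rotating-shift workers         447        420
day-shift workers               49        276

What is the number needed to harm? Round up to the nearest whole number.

risk, rotating-shift workers = 447/867 = 0.515571
risk, day-shift workers = 49/325 = 0.150769
absolute risk difference = 0.364802
1 / 0.364802 = 2.741 → round up → 3

3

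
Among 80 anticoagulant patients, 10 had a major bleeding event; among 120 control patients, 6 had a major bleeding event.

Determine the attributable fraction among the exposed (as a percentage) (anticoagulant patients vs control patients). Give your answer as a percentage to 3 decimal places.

risk, anticoagulant patients = 10/80 = 0.1250
risk, control patients = 6/120 = 0.0500
AR% = (0.1250 − 0.0500) / 0.1250 = 0.6000 → 60.000%

60.000%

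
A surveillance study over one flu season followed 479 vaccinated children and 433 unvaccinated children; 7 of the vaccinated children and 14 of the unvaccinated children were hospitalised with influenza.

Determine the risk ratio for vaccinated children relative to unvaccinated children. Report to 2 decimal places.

0.45

risk, vaccinated children = 7/479 = 0.01461
risk, unvaccinated children = 14/433 = 0.03233
RR = 0.01461 / 0.03233 = 0.45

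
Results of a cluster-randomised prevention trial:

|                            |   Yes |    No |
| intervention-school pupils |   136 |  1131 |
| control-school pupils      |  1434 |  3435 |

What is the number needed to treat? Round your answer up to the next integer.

NNT ≈ 6

risk, intervention-school pupils = 136/1267 = 0.107340
risk, control-school pupils = 1434/4869 = 0.294516
absolute risk difference = 0.187176
1 / 0.187176 = 5.343 → round up → 6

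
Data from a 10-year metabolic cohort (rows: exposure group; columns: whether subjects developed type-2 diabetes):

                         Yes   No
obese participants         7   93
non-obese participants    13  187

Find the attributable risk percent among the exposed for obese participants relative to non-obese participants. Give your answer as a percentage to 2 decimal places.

risk, obese participants = 7/100 = 0.0700
risk, non-obese participants = 13/200 = 0.0650
AR% = (0.0700 − 0.0650) / 0.0700 = 0.0714 → 7.14%

AR% = 7.14%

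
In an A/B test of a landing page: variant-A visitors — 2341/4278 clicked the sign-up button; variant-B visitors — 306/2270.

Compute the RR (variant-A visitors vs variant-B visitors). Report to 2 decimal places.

risk, variant-A visitors = 2341/4278 = 0.5472
risk, variant-B visitors = 306/2270 = 0.1348
RR = 0.5472 / 0.1348 = 4.06

RR ≈ 4.06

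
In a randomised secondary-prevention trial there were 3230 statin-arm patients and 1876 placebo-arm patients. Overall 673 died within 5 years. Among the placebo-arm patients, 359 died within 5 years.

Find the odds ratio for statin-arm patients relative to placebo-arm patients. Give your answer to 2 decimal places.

OR: 0.46

statin-arm patients with the outcome: 673 − 359 = 314
statin-arm patients without the outcome: 3230 − 314 = 2916
placebo-arm patients without the outcome: 1876 − 359 = 1517
odds, statin-arm patients = 314/2916 = 0.1077
odds, placebo-arm patients = 359/1517 = 0.2367
OR = 0.1077 / 0.2367 = 0.46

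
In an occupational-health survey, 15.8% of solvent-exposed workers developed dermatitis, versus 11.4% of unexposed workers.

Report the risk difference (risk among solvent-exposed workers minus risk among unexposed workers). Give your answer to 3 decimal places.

risk difference = 0.1580 − 0.1140 = 0.044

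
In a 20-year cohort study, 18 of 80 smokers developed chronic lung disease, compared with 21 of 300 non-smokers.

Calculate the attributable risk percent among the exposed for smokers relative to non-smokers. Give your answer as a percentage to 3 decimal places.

risk, smokers = 18/80 = 0.2250
risk, non-smokers = 21/300 = 0.0700
AR% = (0.2250 − 0.0700) / 0.2250 = 0.6889 → 68.889%

AR% ≈ 68.889%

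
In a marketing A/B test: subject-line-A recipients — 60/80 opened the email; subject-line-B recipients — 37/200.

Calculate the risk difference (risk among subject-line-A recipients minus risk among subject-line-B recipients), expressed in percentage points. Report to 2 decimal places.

56.50

risk, subject-line-A recipients = 60/80 = 0.7500
risk, subject-line-B recipients = 37/200 = 0.1850
risk difference = 0.7500 − 0.1850 = 0.5650 → 56.50 percentage points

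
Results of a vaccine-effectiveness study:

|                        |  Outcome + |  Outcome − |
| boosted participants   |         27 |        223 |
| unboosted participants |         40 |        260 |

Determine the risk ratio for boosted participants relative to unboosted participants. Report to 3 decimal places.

0.810

risk, boosted participants = 27/250 = 0.1080
risk, unboosted participants = 40/300 = 0.1333
RR = 0.1080 / 0.1333 = 0.810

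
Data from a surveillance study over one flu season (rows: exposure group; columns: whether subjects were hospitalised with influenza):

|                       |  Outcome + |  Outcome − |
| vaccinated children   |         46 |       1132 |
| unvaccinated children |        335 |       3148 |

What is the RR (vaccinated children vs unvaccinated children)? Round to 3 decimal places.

risk, vaccinated children = 46/1178 = 0.03905
risk, unvaccinated children = 335/3483 = 0.09618
RR = 0.03905 / 0.09618 = 0.406

RR = 0.406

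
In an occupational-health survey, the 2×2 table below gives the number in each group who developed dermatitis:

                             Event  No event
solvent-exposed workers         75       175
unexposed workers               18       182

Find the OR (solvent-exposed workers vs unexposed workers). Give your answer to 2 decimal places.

odds, solvent-exposed workers = 75/175 = 0.4286
odds, unexposed workers = 18/182 = 0.0989
OR = 0.4286 / 0.0989 = 4.33

OR ≈ 4.33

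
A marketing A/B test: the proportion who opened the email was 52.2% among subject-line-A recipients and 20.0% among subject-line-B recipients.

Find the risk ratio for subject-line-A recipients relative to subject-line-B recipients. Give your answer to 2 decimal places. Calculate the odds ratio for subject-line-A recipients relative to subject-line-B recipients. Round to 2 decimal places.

RR = 2.61; OR = 4.37

RR = 0.5220 / 0.2000 = 2.61
odds, subject-line-A recipients = 0.5220/0.4780 = 1.0921
odds, subject-line-B recipients = 0.2000/0.8000 = 0.2500
OR = 1.0921 / 0.2500 = 4.37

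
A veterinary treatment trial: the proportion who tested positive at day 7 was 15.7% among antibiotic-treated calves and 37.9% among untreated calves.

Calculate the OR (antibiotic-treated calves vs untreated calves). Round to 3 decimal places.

odds, antibiotic-treated calves = 0.1570/0.8430 = 0.1862
odds, untreated calves = 0.3790/0.6210 = 0.6103
OR = 0.1862 / 0.6103 = 0.305

0.305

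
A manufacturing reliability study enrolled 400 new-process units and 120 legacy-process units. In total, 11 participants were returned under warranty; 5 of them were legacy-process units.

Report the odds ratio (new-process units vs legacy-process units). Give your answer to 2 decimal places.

OR = 0.35

new-process units with the outcome: 11 − 5 = 6
new-process units without the outcome: 400 − 6 = 394
legacy-process units without the outcome: 120 − 5 = 115
odds, new-process units = 6/394 = 0.01523
odds, legacy-process units = 5/115 = 0.04348
OR = 0.01523 / 0.04348 = 0.35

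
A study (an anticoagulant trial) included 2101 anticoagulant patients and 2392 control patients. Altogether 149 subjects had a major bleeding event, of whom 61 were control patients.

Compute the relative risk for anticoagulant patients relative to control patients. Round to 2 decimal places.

anticoagulant patients with the outcome: 149 − 61 = 88
anticoagulant patients without the outcome: 2101 − 88 = 2013
control patients without the outcome: 2392 − 61 = 2331
risk, anticoagulant patients = 88/2101 = 0.04188
risk, control patients = 61/2392 = 0.02550
RR = 0.04188 / 0.02550 = 1.64

1.64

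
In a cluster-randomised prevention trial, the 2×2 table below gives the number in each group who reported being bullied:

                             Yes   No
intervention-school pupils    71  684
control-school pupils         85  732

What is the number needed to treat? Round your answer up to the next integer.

risk, intervention-school pupils = 71/755 = 0.094040
risk, control-school pupils = 85/817 = 0.104039
absolute risk difference = 0.009999
1 / 0.009999 = 100.010 → round up → 101

101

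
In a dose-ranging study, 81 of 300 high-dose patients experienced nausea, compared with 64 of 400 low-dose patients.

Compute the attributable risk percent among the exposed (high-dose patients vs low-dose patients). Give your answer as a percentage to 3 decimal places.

40.741%

risk, high-dose patients = 81/300 = 0.2700
risk, low-dose patients = 64/400 = 0.1600
AR% = (0.2700 − 0.1600) / 0.2700 = 0.4074 → 40.741%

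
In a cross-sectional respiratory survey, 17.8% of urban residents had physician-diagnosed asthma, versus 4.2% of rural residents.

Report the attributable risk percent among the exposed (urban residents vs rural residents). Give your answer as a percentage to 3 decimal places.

AR% = (0.17800 − 0.04200) / 0.17800 = 0.7640 → 76.404%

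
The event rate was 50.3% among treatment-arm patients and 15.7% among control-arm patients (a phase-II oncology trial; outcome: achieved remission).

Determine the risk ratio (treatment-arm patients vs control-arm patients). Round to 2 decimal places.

RR = 0.5030 / 0.1570 = 3.20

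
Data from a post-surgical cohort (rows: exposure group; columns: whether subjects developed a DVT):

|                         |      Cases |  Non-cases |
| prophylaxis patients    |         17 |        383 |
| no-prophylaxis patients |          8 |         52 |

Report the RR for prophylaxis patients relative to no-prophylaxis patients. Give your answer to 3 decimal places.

0.319

risk, prophylaxis patients = 17/400 = 0.04250
risk, no-prophylaxis patients = 8/60 = 0.13333
RR = 0.04250 / 0.13333 = 0.319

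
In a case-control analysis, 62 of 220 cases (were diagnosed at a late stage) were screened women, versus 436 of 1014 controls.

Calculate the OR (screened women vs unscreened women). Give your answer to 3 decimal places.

odds, screened women = 62/436 = 0.1422
odds, unscreened women = 158/578 = 0.2734
OR = 0.1422 / 0.2734 = 0.520

0.520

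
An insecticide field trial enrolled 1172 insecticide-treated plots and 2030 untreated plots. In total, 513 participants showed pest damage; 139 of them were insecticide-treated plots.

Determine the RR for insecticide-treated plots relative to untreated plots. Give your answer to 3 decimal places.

0.644

insecticide-treated plots without the outcome: 1172 − 139 = 1033
untreated plots with the outcome: 513 − 139 = 374
untreated plots without the outcome: 2030 − 374 = 1656
risk, insecticide-treated plots = 139/1172 = 0.1186
risk, untreated plots = 374/2030 = 0.1842
RR = 0.1186 / 0.1842 = 0.644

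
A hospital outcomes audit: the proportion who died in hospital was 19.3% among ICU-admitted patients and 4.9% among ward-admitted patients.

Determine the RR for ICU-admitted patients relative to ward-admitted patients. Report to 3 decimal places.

RR = 0.19300 / 0.04900 = 3.939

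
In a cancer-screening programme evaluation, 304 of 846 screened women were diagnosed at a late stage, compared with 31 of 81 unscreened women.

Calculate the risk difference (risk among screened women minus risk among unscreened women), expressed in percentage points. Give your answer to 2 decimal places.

risk, screened women = 304/846 = 0.3593
risk, unscreened women = 31/81 = 0.3827
risk difference = 0.3593 − 0.3827 = -0.0234 → -2.34 percentage points

RD: -2.34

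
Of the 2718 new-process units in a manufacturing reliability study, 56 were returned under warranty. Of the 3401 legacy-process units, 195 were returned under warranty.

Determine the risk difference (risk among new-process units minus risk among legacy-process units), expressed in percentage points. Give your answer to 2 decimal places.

risk, new-process units = 56/2718 = 0.02060
risk, legacy-process units = 195/3401 = 0.05734
risk difference = 0.02060 − 0.05734 = -0.03673 → -3.67 percentage points

RD ≈ -3.67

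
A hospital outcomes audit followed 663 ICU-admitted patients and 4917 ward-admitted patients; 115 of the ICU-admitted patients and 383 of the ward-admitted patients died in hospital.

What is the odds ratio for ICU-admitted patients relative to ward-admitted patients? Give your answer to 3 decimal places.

odds, ICU-admitted patients = 115/548 = 0.2099
odds, ward-admitted patients = 383/4534 = 0.0845
OR = 0.2099 / 0.0845 = 2.484

2.484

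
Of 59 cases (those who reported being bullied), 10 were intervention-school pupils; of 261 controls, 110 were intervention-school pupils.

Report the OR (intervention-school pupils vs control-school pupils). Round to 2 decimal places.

OR = (10 × 151) / (110 × 49) = 1510/5390 ≈ 0.28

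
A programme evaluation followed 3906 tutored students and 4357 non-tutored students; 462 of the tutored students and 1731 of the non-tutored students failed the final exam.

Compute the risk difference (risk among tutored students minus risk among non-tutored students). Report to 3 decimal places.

risk, tutored students = 462/3906 = 0.1183
risk, non-tutored students = 1731/4357 = 0.3973
risk difference = 0.1183 − 0.3973 = -0.279

-0.279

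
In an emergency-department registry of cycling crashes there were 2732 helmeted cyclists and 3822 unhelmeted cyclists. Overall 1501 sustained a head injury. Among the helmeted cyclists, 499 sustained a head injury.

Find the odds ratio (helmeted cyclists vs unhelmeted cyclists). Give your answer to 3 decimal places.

helmeted cyclists without the outcome: 2732 − 499 = 2233
unhelmeted cyclists with the outcome: 1501 − 499 = 1002
unhelmeted cyclists without the outcome: 3822 − 1002 = 2820
odds, helmeted cyclists = 499/2233 = 0.2235
odds, unhelmeted cyclists = 1002/2820 = 0.3553
OR = 0.2235 / 0.3553 = 0.629

OR ≈ 0.629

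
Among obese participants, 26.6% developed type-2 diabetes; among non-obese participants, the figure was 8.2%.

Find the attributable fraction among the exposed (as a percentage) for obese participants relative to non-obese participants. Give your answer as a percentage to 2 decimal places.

AR% = (0.2660 − 0.0820) / 0.2660 = 0.6917 → 69.17%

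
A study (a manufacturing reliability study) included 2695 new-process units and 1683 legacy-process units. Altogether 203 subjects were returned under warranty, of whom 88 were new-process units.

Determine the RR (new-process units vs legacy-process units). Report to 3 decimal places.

new-process units without the outcome: 2695 − 88 = 2607
legacy-process units with the outcome: 203 − 88 = 115
legacy-process units without the outcome: 1683 − 115 = 1568
risk, new-process units = 88/2695 = 0.03265
risk, legacy-process units = 115/1683 = 0.06833
RR = 0.03265 / 0.06833 = 0.478

0.478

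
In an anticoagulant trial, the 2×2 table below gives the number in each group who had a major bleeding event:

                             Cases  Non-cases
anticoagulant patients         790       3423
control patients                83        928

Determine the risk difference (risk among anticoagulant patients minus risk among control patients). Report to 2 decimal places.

0.11

risk, anticoagulant patients = 790/4213 = 0.1875
risk, control patients = 83/1011 = 0.0821
risk difference = 0.1875 − 0.0821 = 0.11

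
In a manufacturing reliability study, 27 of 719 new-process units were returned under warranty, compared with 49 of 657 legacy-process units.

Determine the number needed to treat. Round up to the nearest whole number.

risk, new-process units = 27/719 = 0.037552
risk, legacy-process units = 49/657 = 0.074581
absolute risk difference = 0.037029
1 / 0.037029 = 27.006 → round up → 28

NNT: 28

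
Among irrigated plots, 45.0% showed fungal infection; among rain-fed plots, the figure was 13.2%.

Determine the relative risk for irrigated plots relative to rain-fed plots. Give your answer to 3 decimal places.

RR = 0.4500 / 0.1320 = 3.409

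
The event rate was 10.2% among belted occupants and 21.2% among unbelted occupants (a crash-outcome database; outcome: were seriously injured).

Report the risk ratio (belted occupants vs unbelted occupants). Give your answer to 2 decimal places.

RR = 0.1020 / 0.2120 = 0.48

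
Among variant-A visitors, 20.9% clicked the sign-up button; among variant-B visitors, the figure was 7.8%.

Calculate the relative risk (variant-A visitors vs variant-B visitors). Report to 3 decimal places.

RR = 0.2090 / 0.0780 = 2.679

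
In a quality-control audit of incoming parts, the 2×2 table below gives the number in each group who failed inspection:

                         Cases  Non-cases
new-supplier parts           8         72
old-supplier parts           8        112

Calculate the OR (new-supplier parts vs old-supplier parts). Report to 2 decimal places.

OR = (8 × 112) / (72 × 8) = 896/576 ≈ 1.56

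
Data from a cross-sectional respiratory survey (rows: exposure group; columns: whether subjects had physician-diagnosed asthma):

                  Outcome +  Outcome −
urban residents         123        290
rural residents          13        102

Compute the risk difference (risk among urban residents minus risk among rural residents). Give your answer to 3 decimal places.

RD: 0.185

risk, urban residents = 123/413 = 0.2978
risk, rural residents = 13/115 = 0.1130
risk difference = 0.2978 − 0.1130 = 0.185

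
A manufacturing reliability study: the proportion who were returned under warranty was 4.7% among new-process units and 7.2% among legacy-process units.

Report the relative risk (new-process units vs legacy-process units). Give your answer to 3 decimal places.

RR = 0.04700 / 0.07200 = 0.653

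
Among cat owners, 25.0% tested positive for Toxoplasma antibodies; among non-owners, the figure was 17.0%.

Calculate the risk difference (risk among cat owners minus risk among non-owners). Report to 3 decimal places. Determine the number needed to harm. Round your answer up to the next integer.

RD = 0.080; NNH = 13

risk difference = 0.2500 − 0.1700 = 0.080
absolute risk difference = 0.080000
1 / 0.080000 = 12.500 → round up → 13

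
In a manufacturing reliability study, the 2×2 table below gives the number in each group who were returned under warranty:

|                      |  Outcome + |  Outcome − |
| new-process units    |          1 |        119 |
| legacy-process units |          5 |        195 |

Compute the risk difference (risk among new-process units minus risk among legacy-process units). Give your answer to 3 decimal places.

risk, new-process units = 1/120 = 0.00833
risk, legacy-process units = 5/200 = 0.02500
risk difference = 0.00833 − 0.02500 = -0.017

-0.017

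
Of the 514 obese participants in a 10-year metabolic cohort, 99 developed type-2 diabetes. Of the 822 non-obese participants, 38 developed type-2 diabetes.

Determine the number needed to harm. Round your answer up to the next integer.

risk, obese participants = 99/514 = 0.192607
risk, non-obese participants = 38/822 = 0.046229
absolute risk difference = 0.146378
1 / 0.146378 = 6.832 → round up → 7

NNH ≈ 7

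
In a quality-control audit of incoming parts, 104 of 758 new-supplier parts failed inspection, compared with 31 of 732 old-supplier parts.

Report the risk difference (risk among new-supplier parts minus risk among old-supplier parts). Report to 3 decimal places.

0.095

risk, new-supplier parts = 104/758 = 0.13720
risk, old-supplier parts = 31/732 = 0.04235
risk difference = 0.13720 − 0.04235 = 0.095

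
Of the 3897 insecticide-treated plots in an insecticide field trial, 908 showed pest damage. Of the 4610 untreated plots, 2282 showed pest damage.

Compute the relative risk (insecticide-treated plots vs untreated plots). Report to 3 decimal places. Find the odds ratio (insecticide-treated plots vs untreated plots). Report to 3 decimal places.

risk, insecticide-treated plots = 908/3897 = 0.2330
risk, untreated plots = 2282/4610 = 0.4950
RR = 0.2330 / 0.4950 = 0.471
OR = (908 × 2328) / (2989 × 2282) = 2113824/6820898 ≈ 0.310

RR = 0.471; OR = 0.310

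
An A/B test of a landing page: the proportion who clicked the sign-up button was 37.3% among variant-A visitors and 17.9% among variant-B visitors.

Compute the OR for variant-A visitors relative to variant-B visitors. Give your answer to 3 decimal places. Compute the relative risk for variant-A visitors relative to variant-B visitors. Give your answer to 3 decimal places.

odds, variant-A visitors = 0.3730/0.6270 = 0.5949
odds, variant-B visitors = 0.1790/0.8210 = 0.2180
OR = 0.5949 / 0.2180 = 2.729
RR = 0.3730 / 0.1790 = 2.084

OR = 2.729; RR = 2.084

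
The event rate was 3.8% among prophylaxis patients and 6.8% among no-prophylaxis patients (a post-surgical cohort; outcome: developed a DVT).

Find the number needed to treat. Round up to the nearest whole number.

absolute risk difference = 0.030000
1 / 0.030000 = 33.333 → round up → 34

34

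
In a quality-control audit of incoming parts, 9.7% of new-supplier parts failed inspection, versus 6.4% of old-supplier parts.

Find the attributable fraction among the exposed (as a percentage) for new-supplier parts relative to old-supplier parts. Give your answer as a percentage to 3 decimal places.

AR% = (0.0970 − 0.0640) / 0.0970 = 0.3402 → 34.021%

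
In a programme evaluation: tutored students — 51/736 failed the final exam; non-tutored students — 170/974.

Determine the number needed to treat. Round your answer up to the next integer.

NNT = 10

risk, tutored students = 51/736 = 0.069293
risk, non-tutored students = 170/974 = 0.174538
absolute risk difference = 0.105245
1 / 0.105245 = 9.502 → round up → 10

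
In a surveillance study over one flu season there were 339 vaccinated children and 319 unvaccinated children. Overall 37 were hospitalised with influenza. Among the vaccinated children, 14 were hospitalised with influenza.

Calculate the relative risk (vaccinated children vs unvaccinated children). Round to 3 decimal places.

0.573

vaccinated children without the outcome: 339 − 14 = 325
unvaccinated children with the outcome: 37 − 14 = 23
unvaccinated children without the outcome: 319 − 23 = 296
risk, vaccinated children = 14/339 = 0.04130
risk, unvaccinated children = 23/319 = 0.07210
RR = 0.04130 / 0.07210 = 0.573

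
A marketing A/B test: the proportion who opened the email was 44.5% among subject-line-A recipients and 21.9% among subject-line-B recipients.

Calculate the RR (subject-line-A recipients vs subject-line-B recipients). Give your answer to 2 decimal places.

RR = 0.4450 / 0.2190 = 2.03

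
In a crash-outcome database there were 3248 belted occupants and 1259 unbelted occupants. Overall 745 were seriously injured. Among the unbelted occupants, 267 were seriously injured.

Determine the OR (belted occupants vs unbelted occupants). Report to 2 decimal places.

belted occupants with the outcome: 745 − 267 = 478
belted occupants without the outcome: 3248 − 478 = 2770
unbelted occupants without the outcome: 1259 − 267 = 992
odds, belted occupants = 478/2770 = 0.1726
odds, unbelted occupants = 267/992 = 0.2692
OR = 0.1726 / 0.2692 = 0.64

OR: 0.64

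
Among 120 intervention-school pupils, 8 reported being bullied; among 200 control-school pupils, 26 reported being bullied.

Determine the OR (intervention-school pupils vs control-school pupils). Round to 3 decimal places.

OR = (8 × 174) / (112 × 26) = 1392/2912 ≈ 0.478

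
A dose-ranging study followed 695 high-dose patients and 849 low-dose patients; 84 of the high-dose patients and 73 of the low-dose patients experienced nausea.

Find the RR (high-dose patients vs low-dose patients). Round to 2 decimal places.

RR: 1.41

risk, high-dose patients = 84/695 = 0.1209
risk, low-dose patients = 73/849 = 0.0860
RR = 0.1209 / 0.0860 = 1.41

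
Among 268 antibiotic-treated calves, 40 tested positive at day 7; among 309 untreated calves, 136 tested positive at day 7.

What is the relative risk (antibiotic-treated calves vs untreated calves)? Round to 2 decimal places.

risk, antibiotic-treated calves = 40/268 = 0.1493
risk, untreated calves = 136/309 = 0.4401
RR = 0.1493 / 0.4401 = 0.34

0.34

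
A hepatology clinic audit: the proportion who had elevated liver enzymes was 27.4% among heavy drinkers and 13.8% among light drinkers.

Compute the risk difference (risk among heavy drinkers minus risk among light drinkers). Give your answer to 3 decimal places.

risk difference = 0.2740 − 0.1380 = 0.136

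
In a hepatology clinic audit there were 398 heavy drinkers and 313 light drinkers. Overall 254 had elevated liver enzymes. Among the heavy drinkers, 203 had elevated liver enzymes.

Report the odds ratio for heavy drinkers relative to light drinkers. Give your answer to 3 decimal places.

5.348

heavy drinkers without the outcome: 398 − 203 = 195
light drinkers with the outcome: 254 − 203 = 51
light drinkers without the outcome: 313 − 51 = 262
OR = (203 × 262) / (195 × 51) = 53186/9945 ≈ 5.348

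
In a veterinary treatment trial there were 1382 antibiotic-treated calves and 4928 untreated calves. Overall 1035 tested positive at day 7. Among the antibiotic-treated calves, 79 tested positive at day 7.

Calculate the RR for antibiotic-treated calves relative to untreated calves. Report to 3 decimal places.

antibiotic-treated calves without the outcome: 1382 − 79 = 1303
untreated calves with the outcome: 1035 − 79 = 956
untreated calves without the outcome: 4928 − 956 = 3972
risk, antibiotic-treated calves = 79/1382 = 0.0572
risk, untreated calves = 956/4928 = 0.1940
RR = 0.0572 / 0.1940 = 0.295

0.295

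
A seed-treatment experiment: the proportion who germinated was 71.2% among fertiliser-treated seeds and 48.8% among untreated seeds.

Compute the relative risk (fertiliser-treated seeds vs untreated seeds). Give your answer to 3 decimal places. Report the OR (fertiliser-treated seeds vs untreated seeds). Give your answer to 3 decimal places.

RR = 0.7120 / 0.4880 = 1.459
odds, fertiliser-treated seeds = 0.7120/0.2880 = 2.4722
odds, untreated seeds = 0.4880/0.5120 = 0.9531
OR = 2.4722 / 0.9531 = 2.594

RR = 1.459; OR = 2.594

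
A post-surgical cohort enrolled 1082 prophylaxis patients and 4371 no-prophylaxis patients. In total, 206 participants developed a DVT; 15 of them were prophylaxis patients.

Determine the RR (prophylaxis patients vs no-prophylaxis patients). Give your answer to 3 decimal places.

0.317

prophylaxis patients without the outcome: 1082 − 15 = 1067
no-prophylaxis patients with the outcome: 206 − 15 = 191
no-prophylaxis patients without the outcome: 4371 − 191 = 4180
risk, prophylaxis patients = 15/1082 = 0.01386
risk, no-prophylaxis patients = 191/4371 = 0.04370
RR = 0.01386 / 0.04370 = 0.317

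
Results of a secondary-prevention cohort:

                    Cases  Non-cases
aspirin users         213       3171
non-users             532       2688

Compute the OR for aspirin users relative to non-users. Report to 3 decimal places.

OR = (213 × 2688) / (3171 × 532) = 572544/1686972 ≈ 0.339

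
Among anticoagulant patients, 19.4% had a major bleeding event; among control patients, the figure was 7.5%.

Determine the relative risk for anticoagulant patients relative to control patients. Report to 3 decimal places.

RR = 0.1940 / 0.0750 = 2.587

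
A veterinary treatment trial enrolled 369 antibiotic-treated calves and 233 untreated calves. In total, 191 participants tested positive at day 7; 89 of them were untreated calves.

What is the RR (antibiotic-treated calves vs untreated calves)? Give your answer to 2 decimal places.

antibiotic-treated calves with the outcome: 191 − 89 = 102
antibiotic-treated calves without the outcome: 369 − 102 = 267
untreated calves without the outcome: 233 − 89 = 144
risk, antibiotic-treated calves = 102/369 = 0.2764
risk, untreated calves = 89/233 = 0.3820
RR = 0.2764 / 0.3820 = 0.72

0.72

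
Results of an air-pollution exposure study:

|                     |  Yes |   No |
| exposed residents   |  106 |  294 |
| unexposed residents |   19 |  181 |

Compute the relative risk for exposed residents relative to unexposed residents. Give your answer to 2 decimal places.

risk, exposed residents = 106/400 = 0.2650
risk, unexposed residents = 19/200 = 0.0950
RR = 0.2650 / 0.0950 = 2.79

2.79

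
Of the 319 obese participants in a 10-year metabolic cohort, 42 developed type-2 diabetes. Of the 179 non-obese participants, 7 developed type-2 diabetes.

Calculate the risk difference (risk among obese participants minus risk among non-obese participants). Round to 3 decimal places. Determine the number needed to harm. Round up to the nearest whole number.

risk, obese participants = 42/319 = 0.13166
risk, non-obese participants = 7/179 = 0.03911
risk difference = 0.13166 − 0.03911 = 0.093
absolute risk difference = 0.092555
1 / 0.092555 = 10.804 → round up → 11

RD = 0.093; NNH = 11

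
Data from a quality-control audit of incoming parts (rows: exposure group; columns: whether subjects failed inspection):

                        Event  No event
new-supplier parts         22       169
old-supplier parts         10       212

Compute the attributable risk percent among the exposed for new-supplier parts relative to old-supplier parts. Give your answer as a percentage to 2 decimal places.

60.89%

risk, new-supplier parts = 22/191 = 0.11518
risk, old-supplier parts = 10/222 = 0.04505
AR% = (0.11518 − 0.04505) / 0.11518 = 0.6089 → 60.89%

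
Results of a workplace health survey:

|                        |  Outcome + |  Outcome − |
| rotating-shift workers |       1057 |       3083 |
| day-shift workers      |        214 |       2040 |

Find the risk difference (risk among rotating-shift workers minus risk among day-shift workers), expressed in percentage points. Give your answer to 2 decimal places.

16.04

risk, rotating-shift workers = 1057/4140 = 0.2553
risk, day-shift workers = 214/2254 = 0.0949
risk difference = 0.2553 − 0.0949 = 0.1604 → 16.04 percentage points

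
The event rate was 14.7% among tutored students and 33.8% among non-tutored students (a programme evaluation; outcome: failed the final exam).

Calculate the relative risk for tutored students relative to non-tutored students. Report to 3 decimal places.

RR = 0.1470 / 0.3380 = 0.435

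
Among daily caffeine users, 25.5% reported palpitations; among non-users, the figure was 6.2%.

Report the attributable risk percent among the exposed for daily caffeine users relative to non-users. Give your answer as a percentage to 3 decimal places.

AR% = (0.2550 − 0.0620) / 0.2550 = 0.7569 → 75.686%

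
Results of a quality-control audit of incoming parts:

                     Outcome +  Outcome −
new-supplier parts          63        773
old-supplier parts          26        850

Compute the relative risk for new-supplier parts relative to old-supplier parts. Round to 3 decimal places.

risk, new-supplier parts = 63/836 = 0.07536
risk, old-supplier parts = 26/876 = 0.02968
RR = 0.07536 / 0.02968 = 2.539

2.539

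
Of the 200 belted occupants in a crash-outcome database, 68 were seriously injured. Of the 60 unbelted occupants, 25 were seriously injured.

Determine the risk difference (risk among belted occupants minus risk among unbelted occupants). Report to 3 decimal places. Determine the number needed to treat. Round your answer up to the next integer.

risk, belted occupants = 68/200 = 0.3400
risk, unbelted occupants = 25/60 = 0.4167
risk difference = 0.3400 − 0.4167 = -0.077
absolute risk difference = 0.076667
1 / 0.076667 = 13.043 → round up → 14

RD = -0.077; NNT = 14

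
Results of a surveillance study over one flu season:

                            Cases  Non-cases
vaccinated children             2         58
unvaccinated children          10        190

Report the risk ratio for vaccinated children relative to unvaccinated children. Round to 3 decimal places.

RR = 0.667

risk, vaccinated children = 2/60 = 0.03333
risk, unvaccinated children = 10/200 = 0.05000
RR = 0.03333 / 0.05000 = 0.667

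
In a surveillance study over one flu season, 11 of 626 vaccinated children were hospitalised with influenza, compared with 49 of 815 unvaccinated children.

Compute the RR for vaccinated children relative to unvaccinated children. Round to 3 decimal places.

RR: 0.292

risk, vaccinated children = 11/626 = 0.01757
risk, unvaccinated children = 49/815 = 0.06012
RR = 0.01757 / 0.06012 = 0.292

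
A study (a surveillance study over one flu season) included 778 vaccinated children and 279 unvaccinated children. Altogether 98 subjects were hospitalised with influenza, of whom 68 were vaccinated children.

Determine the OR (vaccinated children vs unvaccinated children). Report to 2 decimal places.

OR = 0.79

vaccinated children without the outcome: 778 − 68 = 710
unvaccinated children with the outcome: 98 − 68 = 30
unvaccinated children without the outcome: 279 − 30 = 249
OR = (68 × 249) / (710 × 30) = 16932/21300 ≈ 0.79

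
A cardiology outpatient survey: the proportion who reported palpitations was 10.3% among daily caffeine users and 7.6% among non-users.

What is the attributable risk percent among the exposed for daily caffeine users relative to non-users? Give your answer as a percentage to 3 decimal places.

AR% = (0.1030 − 0.0760) / 0.1030 = 0.2621 → 26.214%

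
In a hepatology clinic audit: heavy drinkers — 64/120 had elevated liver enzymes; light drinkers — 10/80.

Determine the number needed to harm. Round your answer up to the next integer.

risk, heavy drinkers = 64/120 = 0.533333
risk, light drinkers = 10/80 = 0.125000
absolute risk difference = 0.408333
1 / 0.408333 = 2.449 → round up → 3

3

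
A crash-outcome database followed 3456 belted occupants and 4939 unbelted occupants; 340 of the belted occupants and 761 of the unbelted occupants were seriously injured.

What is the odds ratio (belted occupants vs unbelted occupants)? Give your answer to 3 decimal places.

OR = (340 × 4178) / (3116 × 761) = 1420520/2371276 ≈ 0.599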